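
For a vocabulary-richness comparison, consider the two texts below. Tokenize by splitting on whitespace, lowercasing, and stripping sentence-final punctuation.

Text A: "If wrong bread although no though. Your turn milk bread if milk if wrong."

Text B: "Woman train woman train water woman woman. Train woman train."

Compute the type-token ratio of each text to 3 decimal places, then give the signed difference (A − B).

TTR(A) = 9/14 = 0.643
TTR(B) = 3/10 = 0.300
Difference = 0.643 − 0.300 = 0.343

0.343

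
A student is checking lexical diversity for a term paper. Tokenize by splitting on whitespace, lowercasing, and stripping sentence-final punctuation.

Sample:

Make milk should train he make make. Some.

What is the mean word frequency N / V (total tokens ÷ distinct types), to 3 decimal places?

N = 8 tokens, V = 6 types.
Mean frequency = N / V = 8 / 6 = 1.333

1.333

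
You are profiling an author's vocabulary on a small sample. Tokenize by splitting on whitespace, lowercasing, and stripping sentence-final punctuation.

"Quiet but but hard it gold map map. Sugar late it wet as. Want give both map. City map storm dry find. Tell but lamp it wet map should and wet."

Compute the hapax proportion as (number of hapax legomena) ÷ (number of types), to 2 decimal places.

0.81

Frequencies: map:5, but:3, it:3, wet:3, quiet:1, hard:1, gold:1, sugar:1, late:1, as:1, want:1, give:1, both:1, city:1, storm:1, dry:1, find:1, tell:1, lamp:1, should:1, … (1 more, each freq 1)
Hapax count = 17; type count = 21.
Ratio = 17 / 21 = 0.81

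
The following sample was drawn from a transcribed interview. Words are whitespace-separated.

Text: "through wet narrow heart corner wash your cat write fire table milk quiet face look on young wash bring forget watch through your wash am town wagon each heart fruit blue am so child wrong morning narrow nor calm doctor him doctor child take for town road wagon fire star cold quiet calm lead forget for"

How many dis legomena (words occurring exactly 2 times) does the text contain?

Frequencies: wash:3, through:2, narrow:2, heart:2, your:2, fire:2, quiet:2, forget:2, am:2, town:2, wagon:2, child:2, calm:2, doctor:2, for:2, wet:1, corner:1, cat:1, write:1, table:1, … (20 more, each freq 1)
Words with frequency 2: am, calm, child, doctor, fire, for, forget, heart, narrow, quiet, through, town, wagon, your

14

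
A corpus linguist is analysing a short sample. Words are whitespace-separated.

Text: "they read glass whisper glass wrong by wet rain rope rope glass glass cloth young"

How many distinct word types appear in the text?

11

Distinct types: {by, cloth, glass, rain, read, rope, they, wet, whisper, wrong, young}
V = 11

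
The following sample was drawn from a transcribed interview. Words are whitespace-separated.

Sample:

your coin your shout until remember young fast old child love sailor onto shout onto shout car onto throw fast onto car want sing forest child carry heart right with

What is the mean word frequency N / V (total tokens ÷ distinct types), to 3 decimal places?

1.429

N = 30 tokens, V = 21 types.
Mean frequency = N / V = 30 / 21 = 1.429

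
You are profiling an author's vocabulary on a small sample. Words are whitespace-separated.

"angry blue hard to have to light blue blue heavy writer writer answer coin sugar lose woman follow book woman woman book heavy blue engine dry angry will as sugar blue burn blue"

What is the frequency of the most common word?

Frequencies: blue:6, woman:3, angry:2, to:2, heavy:2, writer:2, sugar:2, book:2, hard:1, have:1, light:1, answer:1, coin:1, lose:1, follow:1, engine:1, dry:1, will:1, as:1, burn:1
Most common: 'blue' with frequency 6.

6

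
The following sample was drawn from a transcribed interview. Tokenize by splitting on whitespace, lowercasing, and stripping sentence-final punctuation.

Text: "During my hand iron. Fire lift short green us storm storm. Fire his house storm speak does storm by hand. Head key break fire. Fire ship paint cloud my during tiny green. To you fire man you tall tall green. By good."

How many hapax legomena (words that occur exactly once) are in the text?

Frequencies: fire:5, storm:4, green:3, during:2, my:2, hand:2, by:2, you:2, tall:2, iron:1, lift:1, short:1, us:1, his:1, house:1, speak:1, does:1, head:1, key:1, break:1, … (7 more, each freq 1)
Hapax (freq=1): break, cloud, does, good, head, his, house, iron, key, lift, man, paint, ship, short, speak, tiny, to, us

18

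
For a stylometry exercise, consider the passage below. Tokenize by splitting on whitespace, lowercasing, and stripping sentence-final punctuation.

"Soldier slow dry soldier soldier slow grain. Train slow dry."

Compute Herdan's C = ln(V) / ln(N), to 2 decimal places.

N = 10, V = 5.
ln(V) = 1.609438, ln(N) = 2.302585
C = 1.609438 / 2.302585 = 0.70

0.70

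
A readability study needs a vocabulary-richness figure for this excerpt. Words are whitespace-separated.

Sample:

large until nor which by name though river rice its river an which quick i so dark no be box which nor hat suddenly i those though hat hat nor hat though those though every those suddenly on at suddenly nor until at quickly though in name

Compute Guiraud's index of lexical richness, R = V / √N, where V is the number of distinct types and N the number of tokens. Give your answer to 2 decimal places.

N = 47, V = 26.
√N = 6.855655
R = 26 / 6.855655 = 3.79

3.79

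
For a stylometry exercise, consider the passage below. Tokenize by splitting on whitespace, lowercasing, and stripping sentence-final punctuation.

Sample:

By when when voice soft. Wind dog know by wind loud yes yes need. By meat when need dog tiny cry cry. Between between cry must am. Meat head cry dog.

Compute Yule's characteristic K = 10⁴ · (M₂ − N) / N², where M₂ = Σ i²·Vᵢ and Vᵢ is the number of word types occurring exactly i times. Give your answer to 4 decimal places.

416.2331

Frequencies: cry:4, by:3, when:3, dog:3, wind:2, yes:2, need:2, meat:2, between:2, voice:1, soft:1, know:1, loud:1, tiny:1, must:1, am:1, head:1
N = 31. Frequency spectrum: V_1=8, V_2=5, V_3=3, V_4=1
M₂ = 1²·8 + 2²·5 + 3²·3 + 4²·1 = 71
K = 10000 × (71 − 31) / 31² = 416.2331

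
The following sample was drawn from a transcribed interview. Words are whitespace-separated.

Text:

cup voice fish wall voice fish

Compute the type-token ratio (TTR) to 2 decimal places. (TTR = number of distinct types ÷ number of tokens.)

0.67

N = 6 tokens, V = 4 types.
TTR = V / N = 4 / 6 = 0.67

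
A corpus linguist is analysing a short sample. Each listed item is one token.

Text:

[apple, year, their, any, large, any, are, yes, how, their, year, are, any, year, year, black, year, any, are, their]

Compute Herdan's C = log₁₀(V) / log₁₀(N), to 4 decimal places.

0.7335

N = 20, V = 9.
log₁₀(V) = 0.954243, log₁₀(N) = 1.301030
C = 0.954243 / 1.301030 = 0.7335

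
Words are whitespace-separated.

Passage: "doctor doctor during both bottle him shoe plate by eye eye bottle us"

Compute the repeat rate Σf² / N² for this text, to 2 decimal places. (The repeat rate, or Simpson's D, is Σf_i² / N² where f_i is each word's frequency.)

0.11

Frequencies: doctor:2, bottle:2, eye:2, during:1, both:1, him:1, shoe:1, plate:1, by:1, us:1
Σf² = 19; N² = 169
Repeat rate = 19 / 169 = 0.11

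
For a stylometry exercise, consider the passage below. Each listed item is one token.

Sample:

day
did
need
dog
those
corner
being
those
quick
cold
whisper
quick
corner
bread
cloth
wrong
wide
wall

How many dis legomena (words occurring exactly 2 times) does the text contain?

Frequencies: those:2, corner:2, quick:2, day:1, did:1, need:1, dog:1, being:1, cold:1, whisper:1, bread:1, cloth:1, wrong:1, wide:1, wall:1
Words with frequency 2: corner, quick, those

3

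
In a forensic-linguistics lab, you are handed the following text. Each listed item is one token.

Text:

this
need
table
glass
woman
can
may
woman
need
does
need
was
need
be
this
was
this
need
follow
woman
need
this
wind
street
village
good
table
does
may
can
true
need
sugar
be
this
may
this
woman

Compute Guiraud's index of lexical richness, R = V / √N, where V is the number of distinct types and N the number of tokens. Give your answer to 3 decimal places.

2.758

N = 38, V = 17.
√N = 6.164414
R = 17 / 6.164414 = 2.758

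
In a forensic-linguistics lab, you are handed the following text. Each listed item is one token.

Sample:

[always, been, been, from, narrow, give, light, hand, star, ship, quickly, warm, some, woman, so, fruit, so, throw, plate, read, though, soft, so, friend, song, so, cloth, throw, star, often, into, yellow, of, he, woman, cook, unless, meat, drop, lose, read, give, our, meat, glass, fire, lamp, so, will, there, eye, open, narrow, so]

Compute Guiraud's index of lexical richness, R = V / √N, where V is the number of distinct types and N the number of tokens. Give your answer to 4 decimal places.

N = 54, V = 41.
√N = 7.348469
R = 41 / 7.348469 = 5.5794

5.5794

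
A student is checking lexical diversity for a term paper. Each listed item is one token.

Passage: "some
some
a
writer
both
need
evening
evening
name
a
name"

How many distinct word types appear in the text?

7

Distinct types: {a, both, evening, name, need, some, writer}
V = 7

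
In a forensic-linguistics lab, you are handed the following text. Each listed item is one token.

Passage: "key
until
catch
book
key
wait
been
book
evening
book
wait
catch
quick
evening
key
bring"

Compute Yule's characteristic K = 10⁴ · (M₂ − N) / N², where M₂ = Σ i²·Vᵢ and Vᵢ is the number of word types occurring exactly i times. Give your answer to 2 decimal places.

Frequencies: key:3, book:3, catch:2, wait:2, evening:2, until:1, been:1, quick:1, bring:1
N = 16. Frequency spectrum: V_1=4, V_2=3, V_3=2
M₂ = 1²·4 + 2²·3 + 3²·2 = 34
K = 10000 × (34 − 16) / 16² = 703.13

703.13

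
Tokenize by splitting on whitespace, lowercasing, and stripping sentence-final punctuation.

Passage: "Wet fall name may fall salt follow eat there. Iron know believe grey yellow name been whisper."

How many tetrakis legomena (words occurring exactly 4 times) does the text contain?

0

Frequencies: fall:2, name:2, wet:1, may:1, salt:1, follow:1, eat:1, there:1, iron:1, know:1, believe:1, grey:1, yellow:1, been:1, whisper:1
Words with frequency 4: (none)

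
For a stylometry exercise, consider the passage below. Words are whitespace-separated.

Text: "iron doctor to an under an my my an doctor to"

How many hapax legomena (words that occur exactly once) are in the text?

2

Frequencies: an:3, doctor:2, to:2, my:2, iron:1, under:1
Hapax (freq=1): iron, under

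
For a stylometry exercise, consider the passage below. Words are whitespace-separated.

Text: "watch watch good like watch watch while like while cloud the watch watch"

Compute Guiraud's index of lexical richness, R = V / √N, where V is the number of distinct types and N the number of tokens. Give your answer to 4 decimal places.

N = 13, V = 6.
√N = 3.605551
R = 6 / 3.605551 = 1.6641

1.6641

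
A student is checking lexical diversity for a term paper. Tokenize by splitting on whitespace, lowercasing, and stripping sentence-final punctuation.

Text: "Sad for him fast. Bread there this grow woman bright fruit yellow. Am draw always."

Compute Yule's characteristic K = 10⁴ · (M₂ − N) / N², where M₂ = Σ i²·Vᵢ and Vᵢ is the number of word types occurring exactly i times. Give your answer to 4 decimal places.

Frequencies: sad:1, for:1, him:1, fast:1, bread:1, there:1, this:1, grow:1, woman:1, bright:1, fruit:1, yellow:1, am:1, draw:1, always:1
N = 15. Frequency spectrum: V_1=15
M₂ = 1²·15 = 15
K = 10000 × (15 − 15) / 15² = 0.0000

0.0000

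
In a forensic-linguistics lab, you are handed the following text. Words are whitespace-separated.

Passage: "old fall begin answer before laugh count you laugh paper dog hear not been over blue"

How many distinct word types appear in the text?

15

Distinct types: {answer, been, before, begin, blue, count, dog, fall, hear, laugh, not, old, over, paper, you}
V = 15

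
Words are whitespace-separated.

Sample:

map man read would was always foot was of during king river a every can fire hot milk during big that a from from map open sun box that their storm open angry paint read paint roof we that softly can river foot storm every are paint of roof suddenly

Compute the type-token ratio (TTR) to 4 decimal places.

N = 50 tokens, V = 32 types.
TTR = V / N = 32 / 50 = 0.6400

0.6400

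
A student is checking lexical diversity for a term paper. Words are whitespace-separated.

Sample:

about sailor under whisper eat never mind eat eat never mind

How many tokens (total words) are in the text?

Tokens: about, sailor, under, whisper, eat, never, mind, eat, eat, never, mind
N = 11

11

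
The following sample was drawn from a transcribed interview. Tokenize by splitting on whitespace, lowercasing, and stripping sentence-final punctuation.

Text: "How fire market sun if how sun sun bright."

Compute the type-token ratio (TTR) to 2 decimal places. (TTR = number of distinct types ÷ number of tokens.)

0.67

N = 9 tokens, V = 6 types.
TTR = V / N = 6 / 9 = 0.67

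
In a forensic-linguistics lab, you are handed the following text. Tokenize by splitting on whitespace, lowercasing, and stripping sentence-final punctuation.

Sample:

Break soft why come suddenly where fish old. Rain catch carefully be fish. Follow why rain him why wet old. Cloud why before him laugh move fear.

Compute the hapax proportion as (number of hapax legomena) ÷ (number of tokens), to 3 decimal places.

Frequencies: why:4, fish:2, old:2, rain:2, him:2, break:1, soft:1, come:1, suddenly:1, where:1, catch:1, carefully:1, be:1, follow:1, wet:1, cloud:1, before:1, laugh:1, move:1, fear:1
Hapax count = 15; token count = 27.
Ratio = 15 / 27 = 0.556

0.556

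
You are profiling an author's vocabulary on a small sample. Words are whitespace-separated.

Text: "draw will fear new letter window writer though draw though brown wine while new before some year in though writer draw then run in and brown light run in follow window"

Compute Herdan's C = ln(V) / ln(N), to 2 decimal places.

0.87

N = 31, V = 20.
ln(V) = 2.995732, ln(N) = 3.433987
C = 2.995732 / 3.433987 = 0.87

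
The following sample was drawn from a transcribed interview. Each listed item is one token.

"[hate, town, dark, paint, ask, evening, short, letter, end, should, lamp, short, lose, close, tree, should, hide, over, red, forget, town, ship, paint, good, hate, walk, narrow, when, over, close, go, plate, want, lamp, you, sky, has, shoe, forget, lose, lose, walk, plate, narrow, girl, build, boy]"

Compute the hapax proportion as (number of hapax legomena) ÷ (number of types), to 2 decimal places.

0.61

Frequencies: lose:3, hate:2, town:2, paint:2, short:2, should:2, lamp:2, close:2, over:2, forget:2, walk:2, narrow:2, plate:2, dark:1, ask:1, evening:1, letter:1, end:1, tree:1, hide:1, … (13 more, each freq 1)
Hapax count = 20; type count = 33.
Ratio = 20 / 33 = 0.61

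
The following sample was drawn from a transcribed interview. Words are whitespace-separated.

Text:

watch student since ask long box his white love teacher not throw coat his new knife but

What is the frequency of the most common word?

2

Frequencies: his:2, watch:1, student:1, since:1, ask:1, long:1, box:1, white:1, love:1, teacher:1, not:1, throw:1, coat:1, new:1, knife:1, but:1
Most common: 'his' with frequency 2.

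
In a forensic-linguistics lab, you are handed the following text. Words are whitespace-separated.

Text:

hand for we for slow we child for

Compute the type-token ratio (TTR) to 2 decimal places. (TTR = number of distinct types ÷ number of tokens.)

N = 8 tokens, V = 5 types.
TTR = V / N = 5 / 8 = 0.63

0.63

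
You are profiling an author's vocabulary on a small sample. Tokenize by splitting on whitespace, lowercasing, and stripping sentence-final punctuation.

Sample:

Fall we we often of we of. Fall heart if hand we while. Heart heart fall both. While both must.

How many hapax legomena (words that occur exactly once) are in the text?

Frequencies: we:4, fall:3, heart:3, of:2, while:2, both:2, often:1, if:1, hand:1, must:1
Hapax (freq=1): hand, if, must, often

4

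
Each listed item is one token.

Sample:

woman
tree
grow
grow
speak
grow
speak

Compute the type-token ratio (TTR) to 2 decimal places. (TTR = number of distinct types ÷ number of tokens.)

N = 7 tokens, V = 4 types.
TTR = V / N = 4 / 7 = 0.57

0.57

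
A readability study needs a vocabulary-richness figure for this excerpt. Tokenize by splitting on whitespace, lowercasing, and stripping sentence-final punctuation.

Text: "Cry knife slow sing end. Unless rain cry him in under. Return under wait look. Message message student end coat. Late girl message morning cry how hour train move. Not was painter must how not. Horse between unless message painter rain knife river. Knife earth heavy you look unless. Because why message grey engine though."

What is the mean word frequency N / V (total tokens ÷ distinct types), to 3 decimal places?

1.447

N = 55 tokens, V = 38 types.
Mean frequency = N / V = 55 / 38 = 1.447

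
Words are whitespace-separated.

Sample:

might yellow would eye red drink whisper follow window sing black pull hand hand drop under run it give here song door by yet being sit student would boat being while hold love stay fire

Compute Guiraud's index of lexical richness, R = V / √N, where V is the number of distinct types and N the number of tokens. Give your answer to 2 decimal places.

N = 35, V = 32.
√N = 5.916080
R = 32 / 5.916080 = 5.41

5.41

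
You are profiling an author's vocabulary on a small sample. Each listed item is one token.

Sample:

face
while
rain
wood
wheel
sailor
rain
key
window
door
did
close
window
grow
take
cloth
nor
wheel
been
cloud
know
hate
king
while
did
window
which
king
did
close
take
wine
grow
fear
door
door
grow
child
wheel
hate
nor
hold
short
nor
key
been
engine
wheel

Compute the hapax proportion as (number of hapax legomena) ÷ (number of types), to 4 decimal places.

Frequencies: wheel:4, window:3, door:3, did:3, grow:3, nor:3, while:2, rain:2, key:2, close:2, take:2, been:2, hate:2, king:2, face:1, wood:1, sailor:1, cloth:1, cloud:1, know:1, … (7 more, each freq 1)
Hapax count = 13; type count = 27.
Ratio = 13 / 27 = 0.4815

0.4815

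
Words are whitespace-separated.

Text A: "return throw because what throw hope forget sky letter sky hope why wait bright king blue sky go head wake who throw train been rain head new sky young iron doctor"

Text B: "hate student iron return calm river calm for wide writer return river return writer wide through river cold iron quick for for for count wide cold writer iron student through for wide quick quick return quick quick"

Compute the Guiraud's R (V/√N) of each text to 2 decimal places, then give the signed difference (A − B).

2.17

A: V=24, N=31, R=4.31
B: V=13, N=37, R=2.14
Difference = 4.31 − 2.14 = 2.17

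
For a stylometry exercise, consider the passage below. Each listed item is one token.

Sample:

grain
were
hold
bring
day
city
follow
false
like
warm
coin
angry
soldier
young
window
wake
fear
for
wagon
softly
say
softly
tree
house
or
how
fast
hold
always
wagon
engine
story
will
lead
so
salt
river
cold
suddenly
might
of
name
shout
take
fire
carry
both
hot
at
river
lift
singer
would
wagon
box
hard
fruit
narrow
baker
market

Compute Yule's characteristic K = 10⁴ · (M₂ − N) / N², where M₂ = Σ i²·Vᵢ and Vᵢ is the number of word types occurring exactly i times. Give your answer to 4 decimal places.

33.3333

Frequencies: wagon:3, hold:2, softly:2, river:2, grain:1, were:1, bring:1, day:1, city:1, follow:1, false:1, like:1, warm:1, coin:1, angry:1, soldier:1, young:1, window:1, wake:1, fear:1, … (35 more, each freq 1)
N = 60. Frequency spectrum: V_1=51, V_2=3, V_3=1
M₂ = 1²·51 + 2²·3 + 3²·1 = 72
K = 10000 × (72 − 60) / 60² = 33.3333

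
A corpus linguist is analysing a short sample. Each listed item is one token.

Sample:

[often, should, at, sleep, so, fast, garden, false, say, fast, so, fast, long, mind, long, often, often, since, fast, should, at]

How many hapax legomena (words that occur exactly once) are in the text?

6

Frequencies: fast:4, often:3, should:2, at:2, so:2, long:2, sleep:1, garden:1, false:1, say:1, mind:1, since:1
Hapax (freq=1): false, garden, mind, say, since, sleep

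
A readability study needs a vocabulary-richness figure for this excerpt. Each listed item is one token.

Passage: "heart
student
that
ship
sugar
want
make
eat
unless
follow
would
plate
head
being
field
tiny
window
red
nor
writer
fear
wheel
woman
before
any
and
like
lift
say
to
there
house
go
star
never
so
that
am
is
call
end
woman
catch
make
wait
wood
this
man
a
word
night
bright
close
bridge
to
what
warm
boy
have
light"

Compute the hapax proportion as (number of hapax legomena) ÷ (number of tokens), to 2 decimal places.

0.87

Frequencies: that:2, make:2, woman:2, to:2, heart:1, student:1, ship:1, sugar:1, want:1, eat:1, unless:1, follow:1, would:1, plate:1, head:1, being:1, field:1, tiny:1, window:1, red:1, … (36 more, each freq 1)
Hapax count = 52; token count = 60.
Ratio = 52 / 60 = 0.87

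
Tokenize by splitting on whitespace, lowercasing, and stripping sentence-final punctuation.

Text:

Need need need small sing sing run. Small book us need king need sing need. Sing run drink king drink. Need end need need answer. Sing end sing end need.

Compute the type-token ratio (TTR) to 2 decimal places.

0.33

N = 30 tokens, V = 10 types.
TTR = V / N = 10 / 30 = 0.33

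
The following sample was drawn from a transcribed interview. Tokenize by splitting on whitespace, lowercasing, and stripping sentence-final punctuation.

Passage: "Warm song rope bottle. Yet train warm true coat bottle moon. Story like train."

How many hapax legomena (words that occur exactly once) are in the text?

8

Frequencies: warm:2, bottle:2, train:2, song:1, rope:1, yet:1, true:1, coat:1, moon:1, story:1, like:1
Hapax (freq=1): coat, like, moon, rope, song, story, true, yet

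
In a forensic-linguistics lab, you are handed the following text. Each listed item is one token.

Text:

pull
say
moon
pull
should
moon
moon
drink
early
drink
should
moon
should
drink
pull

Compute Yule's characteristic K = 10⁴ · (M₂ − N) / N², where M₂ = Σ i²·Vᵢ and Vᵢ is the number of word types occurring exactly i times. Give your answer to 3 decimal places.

Frequencies: moon:4, pull:3, should:3, drink:3, say:1, early:1
N = 15. Frequency spectrum: V_1=2, V_3=3, V_4=1
M₂ = 1²·2 + 3²·3 + 4²·1 = 45
K = 10000 × (45 − 15) / 15² = 1333.333

1333.333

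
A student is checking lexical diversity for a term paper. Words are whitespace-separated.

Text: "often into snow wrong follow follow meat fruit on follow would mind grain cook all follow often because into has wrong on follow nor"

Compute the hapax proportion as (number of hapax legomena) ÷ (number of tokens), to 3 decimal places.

Frequencies: follow:5, often:2, into:2, wrong:2, on:2, snow:1, meat:1, fruit:1, would:1, mind:1, grain:1, cook:1, all:1, because:1, has:1, nor:1
Hapax count = 11; token count = 24.
Ratio = 11 / 24 = 0.458

0.458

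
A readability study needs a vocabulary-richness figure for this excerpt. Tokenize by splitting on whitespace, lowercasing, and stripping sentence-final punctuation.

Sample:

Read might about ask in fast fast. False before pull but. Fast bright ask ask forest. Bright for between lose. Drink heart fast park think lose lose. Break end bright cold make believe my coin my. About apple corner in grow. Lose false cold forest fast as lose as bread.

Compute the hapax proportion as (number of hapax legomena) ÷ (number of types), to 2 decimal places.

Frequencies: fast:5, lose:5, ask:3, bright:3, about:2, in:2, false:2, forest:2, cold:2, my:2, as:2, read:1, might:1, before:1, pull:1, but:1, for:1, between:1, drink:1, heart:1, … (11 more, each freq 1)
Hapax count = 20; type count = 31.
Ratio = 20 / 31 = 0.65

0.65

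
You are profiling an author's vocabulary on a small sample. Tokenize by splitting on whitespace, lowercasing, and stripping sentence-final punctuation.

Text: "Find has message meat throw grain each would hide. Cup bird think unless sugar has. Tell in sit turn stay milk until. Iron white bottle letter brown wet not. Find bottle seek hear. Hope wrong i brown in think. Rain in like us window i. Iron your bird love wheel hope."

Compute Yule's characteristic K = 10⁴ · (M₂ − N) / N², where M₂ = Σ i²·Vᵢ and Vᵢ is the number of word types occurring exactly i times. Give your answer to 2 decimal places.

92.27

Frequencies: in:3, find:2, has:2, bird:2, think:2, iron:2, bottle:2, brown:2, hope:2, i:2, message:1, meat:1, throw:1, grain:1, each:1, would:1, hide:1, cup:1, unless:1, sugar:1, … (20 more, each freq 1)
N = 51. Frequency spectrum: V_1=30, V_2=9, V_3=1
M₂ = 1²·30 + 2²·9 + 3²·1 = 75
K = 10000 × (75 − 51) / 51² = 92.27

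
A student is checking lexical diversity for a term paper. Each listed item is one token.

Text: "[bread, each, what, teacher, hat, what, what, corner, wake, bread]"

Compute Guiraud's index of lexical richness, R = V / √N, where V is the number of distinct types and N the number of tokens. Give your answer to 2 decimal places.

N = 10, V = 7.
√N = 3.162278
R = 7 / 3.162278 = 2.21

2.21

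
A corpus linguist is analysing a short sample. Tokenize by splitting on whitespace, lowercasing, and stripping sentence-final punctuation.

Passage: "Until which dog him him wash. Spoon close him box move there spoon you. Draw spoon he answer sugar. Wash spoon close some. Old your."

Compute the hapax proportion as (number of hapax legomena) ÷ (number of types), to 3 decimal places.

0.778

Frequencies: spoon:4, him:3, wash:2, close:2, until:1, which:1, dog:1, box:1, move:1, there:1, you:1, draw:1, he:1, answer:1, sugar:1, some:1, old:1, your:1
Hapax count = 14; type count = 18.
Ratio = 14 / 18 = 0.778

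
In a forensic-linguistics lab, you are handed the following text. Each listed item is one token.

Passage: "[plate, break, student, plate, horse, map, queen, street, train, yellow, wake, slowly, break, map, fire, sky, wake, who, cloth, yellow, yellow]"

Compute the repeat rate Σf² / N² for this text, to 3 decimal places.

0.079

Frequencies: yellow:3, plate:2, break:2, map:2, wake:2, student:1, horse:1, queen:1, street:1, train:1, slowly:1, fire:1, sky:1, who:1, cloth:1
Σf² = 35; N² = 441
Repeat rate = 35 / 441 = 0.079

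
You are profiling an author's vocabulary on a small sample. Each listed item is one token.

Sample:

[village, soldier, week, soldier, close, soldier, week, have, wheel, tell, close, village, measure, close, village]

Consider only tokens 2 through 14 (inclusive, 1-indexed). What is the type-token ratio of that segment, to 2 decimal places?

0.62

Segment tokens 2–14: soldier, week, soldier, close, soldier, week, have, wheel, tell, close, village, measure, close
Segment N = 13, segment V = 8.
TTR = 8 / 13 = 0.62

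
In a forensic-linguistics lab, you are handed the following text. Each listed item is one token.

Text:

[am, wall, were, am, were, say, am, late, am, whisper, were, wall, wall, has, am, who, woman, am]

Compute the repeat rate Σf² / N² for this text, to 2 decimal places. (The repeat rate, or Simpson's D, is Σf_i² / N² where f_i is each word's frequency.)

0.19

Frequencies: am:6, wall:3, were:3, say:1, late:1, whisper:1, has:1, who:1, woman:1
Σf² = 60; N² = 324
Repeat rate = 60 / 324 = 0.19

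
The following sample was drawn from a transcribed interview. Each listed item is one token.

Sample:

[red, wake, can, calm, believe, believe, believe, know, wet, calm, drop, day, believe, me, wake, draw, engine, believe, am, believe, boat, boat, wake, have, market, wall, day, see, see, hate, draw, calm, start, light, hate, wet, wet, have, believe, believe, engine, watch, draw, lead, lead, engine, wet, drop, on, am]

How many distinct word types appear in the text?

24

Distinct types: {am, believe, boat, calm, can, day, draw, drop, engine, hate, have, know, lead, light, market, me, on, red, see, start, wake, wall, watch, wet}
V = 24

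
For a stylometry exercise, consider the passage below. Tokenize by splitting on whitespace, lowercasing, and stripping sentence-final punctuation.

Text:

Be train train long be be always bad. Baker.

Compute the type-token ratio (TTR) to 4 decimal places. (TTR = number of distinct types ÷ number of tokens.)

0.6667

N = 9 tokens, V = 6 types.
TTR = V / N = 6 / 9 = 0.6667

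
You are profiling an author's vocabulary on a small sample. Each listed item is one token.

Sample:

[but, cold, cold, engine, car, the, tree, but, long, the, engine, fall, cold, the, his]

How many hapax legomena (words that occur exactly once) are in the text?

5

Frequencies: cold:3, the:3, but:2, engine:2, car:1, tree:1, long:1, fall:1, his:1
Hapax (freq=1): car, fall, his, long, tree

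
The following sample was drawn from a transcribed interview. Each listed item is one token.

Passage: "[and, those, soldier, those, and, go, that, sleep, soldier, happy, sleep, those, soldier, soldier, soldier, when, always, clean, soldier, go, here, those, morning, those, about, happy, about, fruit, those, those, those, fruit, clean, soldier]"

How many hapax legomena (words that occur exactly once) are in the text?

5

Frequencies: those:8, soldier:7, and:2, go:2, sleep:2, happy:2, clean:2, about:2, fruit:2, that:1, when:1, always:1, here:1, morning:1
Hapax (freq=1): always, here, morning, that, when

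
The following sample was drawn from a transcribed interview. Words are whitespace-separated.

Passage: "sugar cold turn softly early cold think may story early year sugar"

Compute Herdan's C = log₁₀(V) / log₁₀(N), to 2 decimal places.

N = 12, V = 9.
log₁₀(V) = 0.954243, log₁₀(N) = 1.079181
C = 0.954243 / 1.079181 = 0.88

0.88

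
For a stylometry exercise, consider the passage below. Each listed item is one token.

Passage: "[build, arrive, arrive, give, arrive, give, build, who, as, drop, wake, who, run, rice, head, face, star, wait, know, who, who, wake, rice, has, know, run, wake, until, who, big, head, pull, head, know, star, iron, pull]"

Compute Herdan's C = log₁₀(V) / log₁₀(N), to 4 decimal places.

N = 37, V = 19.
log₁₀(V) = 1.278754, log₁₀(N) = 1.568202
C = 1.278754 / 1.568202 = 0.8154

0.8154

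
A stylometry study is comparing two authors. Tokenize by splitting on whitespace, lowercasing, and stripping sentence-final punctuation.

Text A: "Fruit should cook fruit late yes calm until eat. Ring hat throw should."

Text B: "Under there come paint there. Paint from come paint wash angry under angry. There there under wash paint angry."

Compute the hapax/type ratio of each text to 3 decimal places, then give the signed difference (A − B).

A: hapax=9, V=11, ratio=0.818
B: hapax=1, V=7, ratio=0.143
Difference = 0.818 − 0.143 = 0.675

0.675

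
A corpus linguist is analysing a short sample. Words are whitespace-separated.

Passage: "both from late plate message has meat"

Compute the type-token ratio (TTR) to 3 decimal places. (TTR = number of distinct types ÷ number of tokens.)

N = 7 tokens, V = 7 types.
TTR = V / N = 7 / 7 = 1.000

1.000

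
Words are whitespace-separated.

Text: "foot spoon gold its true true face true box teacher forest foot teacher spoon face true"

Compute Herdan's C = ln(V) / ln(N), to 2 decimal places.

0.79

N = 16, V = 9.
ln(V) = 2.197225, ln(N) = 2.772589
C = 2.197225 / 2.772589 = 0.79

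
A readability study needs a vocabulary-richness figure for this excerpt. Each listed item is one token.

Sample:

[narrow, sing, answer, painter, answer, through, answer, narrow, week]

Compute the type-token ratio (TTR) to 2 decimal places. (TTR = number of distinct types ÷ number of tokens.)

N = 9 tokens, V = 6 types.
TTR = V / N = 6 / 9 = 0.67

0.67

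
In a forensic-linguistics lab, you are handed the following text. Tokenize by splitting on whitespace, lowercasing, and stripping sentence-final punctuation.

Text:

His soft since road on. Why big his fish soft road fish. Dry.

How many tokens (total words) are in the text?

13

Tokens: his, soft, since, road, on, why, big, his, fish, soft, road, fish, dry
N = 13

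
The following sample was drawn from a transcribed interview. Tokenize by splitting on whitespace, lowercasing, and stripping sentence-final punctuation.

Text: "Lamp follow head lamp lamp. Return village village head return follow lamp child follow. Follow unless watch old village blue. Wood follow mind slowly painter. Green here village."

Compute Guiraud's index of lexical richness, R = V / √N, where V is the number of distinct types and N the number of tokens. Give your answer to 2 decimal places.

N = 28, V = 16.
√N = 5.291503
R = 16 / 5.291503 = 3.02

3.02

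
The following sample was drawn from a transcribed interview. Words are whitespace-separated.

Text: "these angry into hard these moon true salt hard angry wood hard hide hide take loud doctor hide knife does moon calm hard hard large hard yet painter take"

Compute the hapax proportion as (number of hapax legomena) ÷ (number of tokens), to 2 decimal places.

0.41

Frequencies: hard:6, hide:3, these:2, angry:2, moon:2, take:2, into:1, true:1, salt:1, wood:1, loud:1, doctor:1, knife:1, does:1, calm:1, large:1, yet:1, painter:1
Hapax count = 12; token count = 29.
Ratio = 12 / 29 = 0.41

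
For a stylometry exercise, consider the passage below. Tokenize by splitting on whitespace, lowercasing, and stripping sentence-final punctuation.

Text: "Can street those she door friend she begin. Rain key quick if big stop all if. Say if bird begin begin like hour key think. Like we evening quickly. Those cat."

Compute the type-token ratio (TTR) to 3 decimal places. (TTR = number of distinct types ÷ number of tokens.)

0.742

N = 31 tokens, V = 23 types.
TTR = V / N = 23 / 31 = 0.742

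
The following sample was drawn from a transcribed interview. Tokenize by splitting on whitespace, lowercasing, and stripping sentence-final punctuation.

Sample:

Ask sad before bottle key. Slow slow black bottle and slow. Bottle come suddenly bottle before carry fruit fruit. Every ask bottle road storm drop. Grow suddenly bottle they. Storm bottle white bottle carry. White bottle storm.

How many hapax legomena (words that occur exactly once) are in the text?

10

Frequencies: bottle:9, slow:3, storm:3, ask:2, before:2, suddenly:2, carry:2, fruit:2, white:2, sad:1, key:1, black:1, and:1, come:1, every:1, road:1, drop:1, grow:1, they:1
Hapax (freq=1): and, black, come, drop, every, grow, key, road, sad, they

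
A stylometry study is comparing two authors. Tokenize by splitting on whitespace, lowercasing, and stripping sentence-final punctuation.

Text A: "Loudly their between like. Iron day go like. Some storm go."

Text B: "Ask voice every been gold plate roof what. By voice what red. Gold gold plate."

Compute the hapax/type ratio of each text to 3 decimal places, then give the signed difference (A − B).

A: hapax=7, V=9, ratio=0.778
B: hapax=6, V=10, ratio=0.600
Difference = 0.778 − 0.600 = 0.178

0.178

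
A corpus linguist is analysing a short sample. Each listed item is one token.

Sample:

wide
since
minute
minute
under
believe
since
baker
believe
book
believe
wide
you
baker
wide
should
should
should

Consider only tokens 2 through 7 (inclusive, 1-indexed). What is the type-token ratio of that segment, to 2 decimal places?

0.67

Segment tokens 2–7: since, minute, minute, under, believe, since
Segment N = 6, segment V = 4.
TTR = 4 / 6 = 0.67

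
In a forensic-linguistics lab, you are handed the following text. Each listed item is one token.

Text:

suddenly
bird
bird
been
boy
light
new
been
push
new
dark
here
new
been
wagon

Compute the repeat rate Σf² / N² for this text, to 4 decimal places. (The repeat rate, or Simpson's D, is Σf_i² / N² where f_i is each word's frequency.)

0.1289

Frequencies: been:3, new:3, bird:2, suddenly:1, boy:1, light:1, push:1, dark:1, here:1, wagon:1
Σf² = 29; N² = 225
Repeat rate = 29 / 225 = 0.1289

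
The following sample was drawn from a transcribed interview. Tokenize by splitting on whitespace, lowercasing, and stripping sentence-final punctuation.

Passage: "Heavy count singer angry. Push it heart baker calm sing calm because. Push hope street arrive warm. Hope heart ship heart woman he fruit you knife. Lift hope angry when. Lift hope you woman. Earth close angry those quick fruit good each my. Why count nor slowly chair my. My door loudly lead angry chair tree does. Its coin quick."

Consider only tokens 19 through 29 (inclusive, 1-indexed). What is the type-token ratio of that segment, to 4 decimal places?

Segment tokens 19–29: heart, ship, heart, woman, he, fruit, you, knife, lift, hope, angry
Segment N = 11, segment V = 10.
TTR = 10 / 11 = 0.9091

0.9091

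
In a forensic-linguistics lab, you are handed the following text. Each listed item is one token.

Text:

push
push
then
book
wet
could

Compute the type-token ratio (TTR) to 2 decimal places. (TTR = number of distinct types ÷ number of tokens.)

N = 6 tokens, V = 5 types.
TTR = V / N = 5 / 6 = 0.83

0.83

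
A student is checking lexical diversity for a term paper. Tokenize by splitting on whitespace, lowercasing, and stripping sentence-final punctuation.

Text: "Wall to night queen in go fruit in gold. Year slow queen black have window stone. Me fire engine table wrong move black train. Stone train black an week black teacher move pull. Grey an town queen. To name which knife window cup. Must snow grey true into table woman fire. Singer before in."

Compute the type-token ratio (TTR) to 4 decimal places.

N = 54 tokens, V = 38 types.
TTR = V / N = 38 / 54 = 0.7037

0.7037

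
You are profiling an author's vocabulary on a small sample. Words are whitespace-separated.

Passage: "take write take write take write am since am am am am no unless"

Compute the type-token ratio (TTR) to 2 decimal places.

0.43

N = 14 tokens, V = 6 types.
TTR = V / N = 6 / 14 = 0.43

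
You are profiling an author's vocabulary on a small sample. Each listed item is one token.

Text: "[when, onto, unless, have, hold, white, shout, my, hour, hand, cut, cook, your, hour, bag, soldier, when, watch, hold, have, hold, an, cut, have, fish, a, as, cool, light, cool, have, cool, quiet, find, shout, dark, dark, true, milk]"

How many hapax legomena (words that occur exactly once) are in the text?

Frequencies: have:4, hold:3, cool:3, when:2, shout:2, hour:2, cut:2, dark:2, onto:1, unless:1, white:1, my:1, hand:1, cook:1, your:1, bag:1, soldier:1, watch:1, an:1, fish:1, … (7 more, each freq 1)
Hapax (freq=1): a, an, as, bag, cook, find, fish, hand, light, milk, my, onto, quiet, soldier, true, unless, watch, white, your

19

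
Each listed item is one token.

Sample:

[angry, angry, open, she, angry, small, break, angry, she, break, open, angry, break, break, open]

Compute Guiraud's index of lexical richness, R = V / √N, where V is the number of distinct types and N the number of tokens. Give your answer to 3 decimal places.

1.291

N = 15, V = 5.
√N = 3.872983
R = 5 / 3.872983 = 1.291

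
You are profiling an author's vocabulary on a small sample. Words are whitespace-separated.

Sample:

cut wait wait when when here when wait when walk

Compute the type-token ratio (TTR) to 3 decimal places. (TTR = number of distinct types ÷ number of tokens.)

N = 10 tokens, V = 5 types.
TTR = V / N = 5 / 10 = 0.500

0.500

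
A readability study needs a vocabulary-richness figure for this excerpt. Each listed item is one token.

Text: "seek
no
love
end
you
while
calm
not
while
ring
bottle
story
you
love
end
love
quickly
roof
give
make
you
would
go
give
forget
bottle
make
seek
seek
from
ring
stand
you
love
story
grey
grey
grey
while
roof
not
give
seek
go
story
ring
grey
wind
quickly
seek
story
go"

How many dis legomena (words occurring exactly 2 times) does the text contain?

Frequencies: seek:5, love:4, you:4, story:4, grey:4, while:3, ring:3, give:3, go:3, end:2, not:2, bottle:2, quickly:2, roof:2, make:2, no:1, calm:1, would:1, forget:1, from:1, … (2 more, each freq 1)
Words with frequency 2: bottle, end, make, not, quickly, roof

6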